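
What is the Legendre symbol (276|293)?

Factor out 2: 276 = 2^2·69. Since 293 ≡ 5 (mod 8), (2|293) = -1, and (2|293)^2 = +1. Now have (69|293).
69 ≡ 1 (mod 4), so quadratic reciprocity gives (69|293) = (293|69). Reduce: 293 ≡ 17 (mod 69). Now have (17|69).
17 ≡ 1 (mod 4), so quadratic reciprocity gives (17|69) = (69|17). Reduce: 69 ≡ 1 (mod 17). Now have (1|17).
(1|17) = 1. Collecting the sign factors: 1.

1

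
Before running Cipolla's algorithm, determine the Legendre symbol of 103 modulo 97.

1

Reduce the numerator: 103 ≡ 6 (mod 97), so (103/97) = (6/97).
Factor out 2: 6 = 2·3. Since 97 ≡ 1 (mod 8), (2/97) = +1. Now have (3/97).
97 ≡ 1 (mod 4), so quadratic reciprocity gives (3/97) = (97/3). Reduce: 97 ≡ 1 (mod 3). Now have (1/3).
(1/3) = 1. Collecting the sign factors: 1.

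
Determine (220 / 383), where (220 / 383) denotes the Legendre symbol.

Factor out 2: 220 = 2^2·55. Since 383 ≡ 7 (mod 8), (2 / 383) = +1, and (2 / 383)^2 = +1. Now have (55 / 383).
Both 55 ≡ 3 and 383 ≡ 3 (mod 4), so reciprocity gives (55 / 383) = -(383 / 55). Reduce: 383 ≡ 53 (mod 55). Now have -(53 / 55).
53 ≡ 1 (mod 4), so quadratic reciprocity gives (53 / 55) = (55 / 53). Reduce: 55 ≡ 2 (mod 53). Now have -(2 / 53).
Factor out 2: 2 = 2. Since 53 ≡ 5 (mod 8), (2 / 53) = -1. Now have (1 / 53).
(1 / 53) = 1. Collecting the sign factors: 1.

1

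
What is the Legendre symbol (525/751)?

1

525 ≡ 1 (mod 4), so quadratic reciprocity gives (525/751) = (751/525). Reduce: 751 ≡ 226 (mod 525). Now have (226/525).
Factor out 2: 226 = 2·113. Since 525 ≡ 5 (mod 8), (2/525) = -1. Now have -(113/525).
113 ≡ 1 (mod 4), so quadratic reciprocity gives (113/525) = (525/113). Reduce: 525 ≡ 73 (mod 113). Now have -(73/113).
73 ≡ 1 (mod 4), so quadratic reciprocity gives (73/113) = (113/73). Reduce: 113 ≡ 40 (mod 73). Now have -(40/73).
Factor out 2: 40 = 2^3·5. Since 73 ≡ 1 (mod 8), (2/73) = +1, and (2/73)^3 = +1. Now have -(5/73).
5 ≡ 1 (mod 4), so quadratic reciprocity gives (5/73) = (73/5). Reduce: 73 ≡ 3 (mod 5). Now have -(3/5).
5 ≡ 1 (mod 4), so quadratic reciprocity gives (3/5) = (5/3). Reduce: 5 ≡ 2 (mod 3). Now have -(2/3).
Factor out 2: 2 = 2. Since 3 ≡ 3 (mod 8), (2/3) = -1. Now have (1/3).
(1/3) = 1. Collecting the sign factors: 1.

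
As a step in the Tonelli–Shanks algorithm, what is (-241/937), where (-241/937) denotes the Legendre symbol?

1

(-241/937)
  = (696/937)    [-241 ≡ 696 mod 937]
  = (87/937)    [937 ≡ 1 mod 8 ⇒ (2/937)^3 = +1]
  = (937/87)    [QR: 937 ≡ 1 mod 4, sign kept]
  = (67/87)    [937 ≡ 67 mod 87]
  = -(87/67)    [QR: both ≡ 3 mod 4, sign flips]
  = -(20/67)    [87 ≡ 20 mod 67]
  = -(5/67)    [67 ≡ 3 mod 8 ⇒ (2/67)^2 = +1]
  = -(67/5)    [QR: 5 ≡ 1 mod 4, sign kept]
  = -(2/5)    [67 ≡ 2 mod 5]
  = (1/5)    [5 ≡ 5 mod 8 ⇒ (2/5) = -1]
  = 1    [(1/5) = 1]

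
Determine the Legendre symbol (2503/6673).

-1

6673 ≡ 1 (mod 4), so quadratic reciprocity gives (2503/6673) = (6673/2503). Reduce: 6673 ≡ 1667 (mod 2503). Now have (1667/2503).
Both 1667 ≡ 3 and 2503 ≡ 3 (mod 4), so reciprocity gives (1667/2503) = -(2503/1667). Reduce: 2503 ≡ 836 (mod 1667). Now have -(836/1667).
Factor out 2: 836 = 2^2·209. Since 1667 ≡ 3 (mod 8), (2/1667) = -1, and (2/1667)^2 = +1. Now have -(209/1667).
209 ≡ 1 (mod 4), so quadratic reciprocity gives (209/1667) = (1667/209). Reduce: 1667 ≡ 204 (mod 209). Now have -(204/209).
Factor out 2: 204 = 2^2·51. Since 209 ≡ 1 (mod 8), (2/209) = +1, and (2/209)^2 = +1. Now have -(51/209).
209 ≡ 1 (mod 4), so quadratic reciprocity gives (51/209) = (209/51). Reduce: 209 ≡ 5 (mod 51). Now have -(5/51).
5 ≡ 1 (mod 4), so quadratic reciprocity gives (5/51) = (51/5). Reduce: 51 ≡ 1 (mod 5). Now have -(1/5).
(1/5) = 1. Collecting the sign factors: -1.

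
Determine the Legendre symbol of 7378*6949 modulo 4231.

By multiplicativity, (7378·6949|4231) = (7378|4231)·(6949|4231).
First factor (7378|4231):
Reduce the numerator: 7378 ≡ 3147 (mod 4231), so (7378|4231) = (3147|4231).
Both 3147 ≡ 3 and 4231 ≡ 3 (mod 4), so reciprocity gives (3147|4231) = -(4231|3147). Reduce: 4231 ≡ 1084 (mod 3147). Now have -(1084|3147).
Factor out 2: 1084 = 2^2·271. Since 3147 ≡ 3 (mod 8), (2|3147) = -1, and (2|3147)^2 = +1. Now have -(271|3147).
Both 271 ≡ 3 and 3147 ≡ 3 (mod 4), so reciprocity gives (271|3147) = -(3147|271). Reduce: 3147 ≡ 166 (mod 271). Now have (166|271).
Factor out 2: 166 = 2·83. Since 271 ≡ 7 (mod 8), (2|271) = +1. Now have (83|271).
Both 83 ≡ 3 and 271 ≡ 3 (mod 4), so reciprocity gives (83|271) = -(271|83). Reduce: 271 ≡ 22 (mod 83). Now have -(22|83).
Factor out 2: 22 = 2·11. Since 83 ≡ 3 (mod 8), (2|83) = -1. Now have (11|83).
Both 11 ≡ 3 and 83 ≡ 3 (mod 4), so reciprocity gives (11|83) = -(83|11). Reduce: 83 ≡ 6 (mod 11). Now have -(6|11).
Factor out 2: 6 = 2·3. Since 11 ≡ 3 (mod 8), (2|11) = -1. Now have (3|11).
Both 3 ≡ 3 and 11 ≡ 3 (mod 4), so reciprocity gives (3|11) = -(11|3). Reduce: 11 ≡ 2 (mod 3). Now have -(2|3).
Factor out 2: 2 = 2. Since 3 ≡ 3 (mod 8), (2|3) = -1. Now have (1|3).
(1|3) = 1. Collecting the sign factors: 1.
Second factor (6949|4231):
Reduce the numerator: 6949 ≡ 2718 (mod 4231), so (6949|4231) = (2718|4231).
Factor out 2: 2718 = 2·1359. Since 4231 ≡ 7 (mod 8), (2|4231) = +1. Now have (1359|4231).
Both 1359 ≡ 3 and 4231 ≡ 3 (mod 4), so reciprocity gives (1359|4231) = -(4231|1359). Reduce: 4231 ≡ 154 (mod 1359). Now have -(154|1359).
Factor out 2: 154 = 2·77. Since 1359 ≡ 7 (mod 8), (2|1359) = +1. Now have -(77|1359).
77 ≡ 1 (mod 4), so quadratic reciprocity gives (77|1359) = (1359|77). Reduce: 1359 ≡ 50 (mod 77). Now have -(50|77).
Factor out 2: 50 = 2·25. Since 77 ≡ 5 (mod 8), (2|77) = -1. Now have (25|77).
25 ≡ 1 (mod 4), so quadratic reciprocity gives (25|77) = (77|25). Reduce: 77 ≡ 2 (mod 25). Now have (2|25).
Factor out 2: 2 = 2. Since 25 ≡ 1 (mod 8), (2|25) = +1. Now have (1|25).
(1|25) = 1. Collecting the sign factors: 1.
Product: (1)·(1) = 1.

1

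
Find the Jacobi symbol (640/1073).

-1

Factor out 2: 640 = 2^7·5. Since 1073 ≡ 1 (mod 8), (2/1073) = +1, and (2/1073)^7 = +1. Now have (5/1073).
5 ≡ 1 (mod 4), so quadratic reciprocity gives (5/1073) = (1073/5). Reduce: 1073 ≡ 3 (mod 5). Now have (3/5).
5 ≡ 1 (mod 4), so quadratic reciprocity gives (3/5) = (5/3). Reduce: 5 ≡ 2 (mod 3). Now have (2/3).
Factor out 2: 2 = 2. Since 3 ≡ 3 (mod 8), (2/3) = -1. Now have -(1/3).
(1/3) = 1. Collecting the sign factors: -1.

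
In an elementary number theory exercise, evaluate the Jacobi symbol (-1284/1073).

Reduce the numerator: -1284 ≡ 862 (mod 1073), so (-1284/1073) = (862/1073).
Factor out 2: 862 = 2·431. Since 1073 ≡ 1 (mod 8), (2/1073) = +1. Now have (431/1073).
1073 ≡ 1 (mod 4), so quadratic reciprocity gives (431/1073) = (1073/431). Reduce: 1073 ≡ 211 (mod 431). Now have (211/431).
Both 211 ≡ 3 and 431 ≡ 3 (mod 4), so reciprocity gives (211/431) = -(431/211). Reduce: 431 ≡ 9 (mod 211). Now have -(9/211).
9 ≡ 1 (mod 4), so quadratic reciprocity gives (9/211) = (211/9). Reduce: 211 ≡ 4 (mod 9). Now have -(4/9).
Factor out 2: 4 = 2^2. Since 9 ≡ 1 (mod 8), (2/9) = +1, and (2/9)^2 = +1. Now have -(1/9).
(1/9) = 1. Collecting the sign factors: -1.

-1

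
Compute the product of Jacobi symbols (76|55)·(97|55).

1

By multiplicativity, (76·97|55) = (76|55)·(97|55).
First factor (76|55):
Reduce the numerator: 76 ≡ 21 (mod 55), so (76|55) = (21|55).
21 ≡ 1 (mod 4), so quadratic reciprocity gives (21|55) = (55|21). Reduce: 55 ≡ 13 (mod 21). Now have (13|21).
13 ≡ 1 (mod 4), so quadratic reciprocity gives (13|21) = (21|13). Reduce: 21 ≡ 8 (mod 13). Now have (8|13).
Factor out 2: 8 = 2^3. Since 13 ≡ 5 (mod 8), (2|13) = -1, and (2|13)^3 = -1. Now have -(1|13).
(1|13) = 1. Collecting the sign factors: -1.
Second factor (97|55):
Reduce the numerator: 97 ≡ 42 (mod 55), so (97|55) = (42|55).
Factor out 2: 42 = 2·21. Since 55 ≡ 7 (mod 8), (2|55) = +1. Now have (21|55).
21 ≡ 1 (mod 4), so quadratic reciprocity gives (21|55) = (55|21). Reduce: 55 ≡ 13 (mod 21). Now have (13|21).
13 ≡ 1 (mod 4), so quadratic reciprocity gives (13|21) = (21|13). Reduce: 21 ≡ 8 (mod 13). Now have (8|13).
Factor out 2: 8 = 2^3. Since 13 ≡ 5 (mod 8), (2|13) = -1, and (2|13)^3 = -1. Now have -(1|13).
(1|13) = 1. Collecting the sign factors: -1.
Product: (-1)·(-1) = 1.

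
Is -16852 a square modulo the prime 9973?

(-16852/9973)
  = (3094/9973)    [-16852 ≡ 3094 mod 9973]
  = -(1547/9973)    [9973 ≡ 5 mod 8 ⇒ (2/9973) = -1]
  = -(9973/1547)    [QR: 9973 ≡ 1 mod 4, sign kept]
  = -(691/1547)    [9973 ≡ 691 mod 1547]
  = (1547/691)    [QR: both ≡ 3 mod 4, sign flips]
  = (165/691)    [1547 ≡ 165 mod 691]
  = (691/165)    [QR: 165 ≡ 1 mod 4, sign kept]
  = (31/165)    [691 ≡ 31 mod 165]
  = (165/31)    [QR: 165 ≡ 1 mod 4, sign kept]
  = (10/31)    [165 ≡ 10 mod 31]
  = (5/31)    [31 ≡ 7 mod 8 ⇒ (2/31) = +1]
  = (31/5)    [QR: 5 ≡ 1 mod 4, sign kept]
  = (1/5)    [31 ≡ 1 mod 5]
  = 1    [(1/5) = 1]
The Legendre symbol is 1, so x^2 ≡ -16852 (mod 9973) has solution.

yes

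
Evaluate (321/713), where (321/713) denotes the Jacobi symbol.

1

(321/713)
  = (713/321)    [QR: 321 ≡ 1 mod 4, sign kept]
  = (71/321)    [713 ≡ 71 mod 321]
  = (321/71)    [QR: 321 ≡ 1 mod 4, sign kept]
  = (37/71)    [321 ≡ 37 mod 71]
  = (71/37)    [QR: 37 ≡ 1 mod 4, sign kept]
  = (34/37)    [71 ≡ 34 mod 37]
  = -(17/37)    [37 ≡ 5 mod 8 ⇒ (2/37) = -1]
  = -(37/17)    [QR: 17 ≡ 1 mod 4, sign kept]
  = -(3/17)    [37 ≡ 3 mod 17]
  = -(17/3)    [QR: 17 ≡ 1 mod 4, sign kept]
  = -(2/3)    [17 ≡ 2 mod 3]
  = (1/3)    [3 ≡ 3 mod 8 ⇒ (2/3) = -1]
  = 1    [(1/3) = 1]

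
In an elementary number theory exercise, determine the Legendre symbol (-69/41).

-1

Pull out -1: (-69/41) = (-1/41)·(69/41). Since 41 ≡ 1 (mod 4), (-1/41) = +1. Now have (69/41).
Reduce the numerator: 69 ≡ 28 (mod 41), so (69/41) = (28/41).
Factor out 2: 28 = 2^2·7. Since 41 ≡ 1 (mod 8), (2/41) = +1, and (2/41)^2 = +1. Now have (7/41).
41 ≡ 1 (mod 4), so quadratic reciprocity gives (7/41) = (41/7). Reduce: 41 ≡ 6 (mod 7). Now have (6/7).
Factor out 2: 6 = 2·3. Since 7 ≡ 7 (mod 8), (2/7) = +1. Now have (3/7).
Both 3 ≡ 3 and 7 ≡ 3 (mod 4), so reciprocity gives (3/7) = -(7/3). Reduce: 7 ≡ 1 (mod 3). Now have -(1/3).
(1/3) = 1. Collecting the sign factors: -1.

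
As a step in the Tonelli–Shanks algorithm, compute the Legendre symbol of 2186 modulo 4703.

Factor out 2: 2186 = 2·1093. Since 4703 ≡ 7 (mod 8), (2|4703) = +1. Now have (1093|4703).
1093 ≡ 1 (mod 4), so quadratic reciprocity gives (1093|4703) = (4703|1093). Reduce: 4703 ≡ 331 (mod 1093). Now have (331|1093).
1093 ≡ 1 (mod 4), so quadratic reciprocity gives (331|1093) = (1093|331). Reduce: 1093 ≡ 100 (mod 331). Now have (100|331).
Factor out 2: 100 = 2^2·25. Since 331 ≡ 3 (mod 8), (2|331) = -1, and (2|331)^2 = +1. Now have (25|331).
25 ≡ 1 (mod 4), so quadratic reciprocity gives (25|331) = (331|25). Reduce: 331 ≡ 6 (mod 25). Now have (6|25).
Factor out 2: 6 = 2·3. Since 25 ≡ 1 (mod 8), (2|25) = +1. Now have (3|25).
25 ≡ 1 (mod 4), so quadratic reciprocity gives (3|25) = (25|3). Reduce: 25 ≡ 1 (mod 3). Now have (1|3).
(1|3) = 1. Collecting the sign factors: 1.

1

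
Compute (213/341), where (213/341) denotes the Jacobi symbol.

-1

213 ≡ 1 (mod 4), so quadratic reciprocity gives (213/341) = (341/213). Reduce: 341 ≡ 128 (mod 213). Now have (128/213).
Factor out 2: 128 = 2^7. Since 213 ≡ 5 (mod 8), (2/213) = -1, and (2/213)^7 = -1. Now have -(1/213).
(1/213) = 1. Collecting the sign factors: -1.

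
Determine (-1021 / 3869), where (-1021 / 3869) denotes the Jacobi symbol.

(-1021 / 3869)
  = (2848 / 3869)    [-1021 ≡ 2848 mod 3869]
  = -(89 / 3869)    [3869 ≡ 5 mod 8 ⇒ (2 / 3869)^5 = -1]
  = -(3869 / 89)    [QR: 89 ≡ 1 mod 4, sign kept]
  = -(42 / 89)    [3869 ≡ 42 mod 89]
  = -(21 / 89)    [89 ≡ 1 mod 8 ⇒ (2 / 89) = +1]
  = -(89 / 21)    [QR: 21 ≡ 1 mod 4, sign kept]
  = -(5 / 21)    [89 ≡ 5 mod 21]
  = -(21 / 5)    [QR: 5 ≡ 1 mod 4, sign kept]
  = -(1 / 5)    [21 ≡ 1 mod 5]
  = -1    [(1 / 5) = 1]

-1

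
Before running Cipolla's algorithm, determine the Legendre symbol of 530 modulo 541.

-1

Factor out 2: 530 = 2·265. Since 541 ≡ 5 (mod 8), (2 / 541) = -1. Now have -(265 / 541).
265 ≡ 1 (mod 4), so quadratic reciprocity gives (265 / 541) = (541 / 265). Reduce: 541 ≡ 11 (mod 265). Now have -(11 / 265).
265 ≡ 1 (mod 4), so quadratic reciprocity gives (11 / 265) = (265 / 11). Reduce: 265 ≡ 1 (mod 11). Now have -(1 / 11).
(1 / 11) = 1. Collecting the sign factors: -1.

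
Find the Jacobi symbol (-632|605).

-1

(-632|605)
  = (632|605)    [605 ≡ 1 mod 4 ⇒ (-1|605) = +1]
  = (27|605)    [632 ≡ 27 mod 605]
  = (605|27)    [QR: 605 ≡ 1 mod 4, sign kept]
  = (11|27)    [605 ≡ 11 mod 27]
  = -(27|11)    [QR: both ≡ 3 mod 4, sign flips]
  = -(5|11)    [27 ≡ 5 mod 11]
  = -(11|5)    [QR: 5 ≡ 1 mod 4, sign kept]
  = -(1|5)    [11 ≡ 1 mod 5]
  = -1    [(1|5) = 1]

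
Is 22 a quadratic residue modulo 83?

(22|83)
  = -(11|83)    [83 ≡ 3 mod 8 ⇒ (2|83) = -1]
  = (83|11)    [QR: both ≡ 3 mod 4, sign flips]
  = (6|11)    [83 ≡ 6 mod 11]
  = -(3|11)    [11 ≡ 3 mod 8 ⇒ (2|11) = -1]
  = (11|3)    [QR: both ≡ 3 mod 4, sign flips]
  = (2|3)    [11 ≡ 2 mod 3]
  = -(1|3)    [3 ≡ 3 mod 8 ⇒ (2|3) = -1]
  = -1    [(1|3) = 1]
The Legendre symbol is -1, so x^2 ≡ 22 (mod 83) has no solution.

no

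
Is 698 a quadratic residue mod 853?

Factor out 2: 698 = 2·349. Since 853 ≡ 5 (mod 8), (2/853) = -1. Now have -(349/853).
349 ≡ 1 (mod 4), so quadratic reciprocity gives (349/853) = (853/349). Reduce: 853 ≡ 155 (mod 349). Now have -(155/349).
349 ≡ 1 (mod 4), so quadratic reciprocity gives (155/349) = (349/155). Reduce: 349 ≡ 39 (mod 155). Now have -(39/155).
Both 39 ≡ 3 and 155 ≡ 3 (mod 4), so reciprocity gives (39/155) = -(155/39). Reduce: 155 ≡ 38 (mod 39). Now have (38/39).
Factor out 2: 38 = 2·19. Since 39 ≡ 7 (mod 8), (2/39) = +1. Now have (19/39).
Both 19 ≡ 3 and 39 ≡ 3 (mod 4), so reciprocity gives (19/39) = -(39/19). Reduce: 39 ≡ 1 (mod 19). Now have -(1/19).
(1/19) = 1. Collecting the sign factors: -1.
The Legendre symbol is -1, so x^2 ≡ 698 (mod 853) has no solution.

no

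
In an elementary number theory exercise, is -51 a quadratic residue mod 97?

no

Reduce the numerator: -51 ≡ 46 (mod 97), so (-51|97) = (46|97).
Factor out 2: 46 = 2·23. Since 97 ≡ 1 (mod 8), (2|97) = +1. Now have (23|97).
97 ≡ 1 (mod 4), so quadratic reciprocity gives (23|97) = (97|23). Reduce: 97 ≡ 5 (mod 23). Now have (5|23).
5 ≡ 1 (mod 4), so quadratic reciprocity gives (5|23) = (23|5). Reduce: 23 ≡ 3 (mod 5). Now have (3|5).
5 ≡ 1 (mod 4), so quadratic reciprocity gives (3|5) = (5|3). Reduce: 5 ≡ 2 (mod 3). Now have (2|3).
Factor out 2: 2 = 2. Since 3 ≡ 3 (mod 8), (2|3) = -1. Now have -(1|3).
(1|3) = 1. Collecting the sign factors: -1.
The Legendre symbol is -1, so x^2 ≡ -51 (mod 97) has no solution.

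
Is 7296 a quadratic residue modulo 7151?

(7296/7151)
  = (145/7151)    [7296 ≡ 145 mod 7151]
  = (7151/145)    [QR: 145 ≡ 1 mod 4, sign kept]
  = (46/145)    [7151 ≡ 46 mod 145]
  = (23/145)    [145 ≡ 1 mod 8 ⇒ (2/145) = +1]
  = (145/23)    [QR: 145 ≡ 1 mod 4, sign kept]
  = (7/23)    [145 ≡ 7 mod 23]
  = -(23/7)    [QR: both ≡ 3 mod 4, sign flips]
  = -(2/7)    [23 ≡ 2 mod 7]
  = -(1/7)    [7 ≡ 7 mod 8 ⇒ (2/7) = +1]
  = -1    [(1/7) = 1]
The Legendre symbol is -1, so x^2 ≡ 7296 (mod 7151) has no solution.

no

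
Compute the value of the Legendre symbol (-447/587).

(-447/587)
  = (140/587)    [-447 ≡ 140 mod 587]
  = (35/587)    [587 ≡ 3 mod 8 ⇒ (2/587)^2 = +1]
  = -(587/35)    [QR: both ≡ 3 mod 4, sign flips]
  = -(27/35)    [587 ≡ 27 mod 35]
  = (35/27)    [QR: both ≡ 3 mod 4, sign flips]
  = (8/27)    [35 ≡ 8 mod 27]
  = -(1/27)    [27 ≡ 3 mod 8 ⇒ (2/27)^3 = -1]
  = -1    [(1/27) = 1]

-1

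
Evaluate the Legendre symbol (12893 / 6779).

-1

Reduce the numerator: 12893 ≡ 6114 (mod 6779), so (12893 / 6779) = (6114 / 6779).
Factor out 2: 6114 = 2·3057. Since 6779 ≡ 3 (mod 8), (2 / 6779) = -1. Now have -(3057 / 6779).
3057 ≡ 1 (mod 4), so quadratic reciprocity gives (3057 / 6779) = (6779 / 3057). Reduce: 6779 ≡ 665 (mod 3057). Now have -(665 / 3057).
665 ≡ 1 (mod 4), so quadratic reciprocity gives (665 / 3057) = (3057 / 665). Reduce: 3057 ≡ 397 (mod 665). Now have -(397 / 665).
397 ≡ 1 (mod 4), so quadratic reciprocity gives (397 / 665) = (665 / 397). Reduce: 665 ≡ 268 (mod 397). Now have -(268 / 397).
Factor out 2: 268 = 2^2·67. Since 397 ≡ 5 (mod 8), (2 / 397) = -1, and (2 / 397)^2 = +1. Now have -(67 / 397).
397 ≡ 1 (mod 4), so quadratic reciprocity gives (67 / 397) = (397 / 67). Reduce: 397 ≡ 62 (mod 67). Now have -(62 / 67).
Factor out 2: 62 = 2·31. Since 67 ≡ 3 (mod 8), (2 / 67) = -1. Now have (31 / 67).
Both 31 ≡ 3 and 67 ≡ 3 (mod 4), so reciprocity gives (31 / 67) = -(67 / 31). Reduce: 67 ≡ 5 (mod 31). Now have -(5 / 31).
5 ≡ 1 (mod 4), so quadratic reciprocity gives (5 / 31) = (31 / 5). Reduce: 31 ≡ 1 (mod 5). Now have -(1 / 5).
(1 / 5) = 1. Collecting the sign factors: -1.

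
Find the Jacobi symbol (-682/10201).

Pull out -1: (-682/10201) = (-1/10201)·(682/10201). Since 10201 ≡ 1 (mod 4), (-1/10201) = +1. Now have (682/10201).
Factor out 2: 682 = 2·341. Since 10201 ≡ 1 (mod 8), (2/10201) = +1. Now have (341/10201).
341 ≡ 1 (mod 4), so quadratic reciprocity gives (341/10201) = (10201/341). Reduce: 10201 ≡ 312 (mod 341). Now have (312/341).
Factor out 2: 312 = 2^3·39. Since 341 ≡ 5 (mod 8), (2/341) = -1, and (2/341)^3 = -1. Now have -(39/341).
341 ≡ 1 (mod 4), so quadratic reciprocity gives (39/341) = (341/39). Reduce: 341 ≡ 29 (mod 39). Now have -(29/39).
29 ≡ 1 (mod 4), so quadratic reciprocity gives (29/39) = (39/29). Reduce: 39 ≡ 10 (mod 29). Now have -(10/29).
Factor out 2: 10 = 2·5. Since 29 ≡ 5 (mod 8), (2/29) = -1. Now have (5/29).
5 ≡ 1 (mod 4), so quadratic reciprocity gives (5/29) = (29/5). Reduce: 29 ≡ 4 (mod 5). Now have (4/5).
Factor out 2: 4 = 2^2. Since 5 ≡ 5 (mod 8), (2/5) = -1, and (2/5)^2 = +1. Now have (1/5).
(1/5) = 1. Collecting the sign factors: 1.

1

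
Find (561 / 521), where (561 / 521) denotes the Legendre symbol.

1

Reduce the numerator: 561 ≡ 40 (mod 521), so (561 / 521) = (40 / 521).
Factor out 2: 40 = 2^3·5. Since 521 ≡ 1 (mod 8), (2 / 521) = +1, and (2 / 521)^3 = +1. Now have (5 / 521).
5 ≡ 1 (mod 4), so quadratic reciprocity gives (5 / 521) = (521 / 5). Reduce: 521 ≡ 1 (mod 5). Now have (1 / 5).
(1 / 5) = 1. Collecting the sign factors: 1.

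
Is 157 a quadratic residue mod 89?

(157|89)
  = (68|89)    [157 ≡ 68 mod 89]
  = (17|89)    [89 ≡ 1 mod 8 ⇒ (2|89)^2 = +1]
  = (89|17)    [QR: 17 ≡ 1 mod 4, sign kept]
  = (4|17)    [89 ≡ 4 mod 17]
  = (1|17)    [17 ≡ 1 mod 8 ⇒ (2|17)^2 = +1]
  = 1    [(1|17) = 1]
(157|89) = 1, and 89 is prime, so 157 is a quadratic residue mod 89.

yes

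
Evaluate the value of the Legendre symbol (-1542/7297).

-1

Reduce the numerator: -1542 ≡ 5755 (mod 7297), so (-1542/7297) = (5755/7297).
7297 ≡ 1 (mod 4), so quadratic reciprocity gives (5755/7297) = (7297/5755). Reduce: 7297 ≡ 1542 (mod 5755). Now have (1542/5755).
Factor out 2: 1542 = 2·771. Since 5755 ≡ 3 (mod 8), (2/5755) = -1. Now have -(771/5755).
Both 771 ≡ 3 and 5755 ≡ 3 (mod 4), so reciprocity gives (771/5755) = -(5755/771). Reduce: 5755 ≡ 358 (mod 771). Now have (358/771).
Factor out 2: 358 = 2·179. Since 771 ≡ 3 (mod 8), (2/771) = -1. Now have -(179/771).
Both 179 ≡ 3 and 771 ≡ 3 (mod 4), so reciprocity gives (179/771) = -(771/179). Reduce: 771 ≡ 55 (mod 179). Now have (55/179).
Both 55 ≡ 3 and 179 ≡ 3 (mod 4), so reciprocity gives (55/179) = -(179/55). Reduce: 179 ≡ 14 (mod 55). Now have -(14/55).
Factor out 2: 14 = 2·7. Since 55 ≡ 7 (mod 8), (2/55) = +1. Now have -(7/55).
Both 7 ≡ 3 and 55 ≡ 3 (mod 4), so reciprocity gives (7/55) = -(55/7). Reduce: 55 ≡ 6 (mod 7). Now have (6/7).
Factor out 2: 6 = 2·3. Since 7 ≡ 7 (mod 8), (2/7) = +1. Now have (3/7).
Both 3 ≡ 3 and 7 ≡ 3 (mod 4), so reciprocity gives (3/7) = -(7/3). Reduce: 7 ≡ 1 (mod 3). Now have -(1/3).
(1/3) = 1. Collecting the sign factors: -1.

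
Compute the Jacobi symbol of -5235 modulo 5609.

-1

(-5235|5609)
  = (5235|5609)    [5609 ≡ 1 mod 4 ⇒ (-1|5609) = +1]
  = (5609|5235)    [QR: 5609 ≡ 1 mod 4, sign kept]
  = (374|5235)    [5609 ≡ 374 mod 5235]
  = -(187|5235)    [5235 ≡ 3 mod 8 ⇒ (2|5235) = -1]
  = (5235|187)    [QR: both ≡ 3 mod 4, sign flips]
  = (186|187)    [5235 ≡ 186 mod 187]
  = -(93|187)    [187 ≡ 3 mod 8 ⇒ (2|187) = -1]
  = -(187|93)    [QR: 93 ≡ 1 mod 4, sign kept]
  = -(1|93)    [187 ≡ 1 mod 93]
  = -1    [(1|93) = 1]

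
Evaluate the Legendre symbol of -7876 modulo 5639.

-1

Pull out -1: (-7876/5639) = (-1/5639)·(7876/5639). Since 5639 ≡ 3 (mod 4), (-1/5639) = -1. Now have -(7876/5639).
Reduce the numerator: 7876 ≡ 2237 (mod 5639), so (7876/5639) = (2237/5639).
2237 ≡ 1 (mod 4), so quadratic reciprocity gives (2237/5639) = (5639/2237). Reduce: 5639 ≡ 1165 (mod 2237). Now have -(1165/2237).
1165 ≡ 1 (mod 4), so quadratic reciprocity gives (1165/2237) = (2237/1165). Reduce: 2237 ≡ 1072 (mod 1165). Now have -(1072/1165).
Factor out 2: 1072 = 2^4·67. Since 1165 ≡ 5 (mod 8), (2/1165) = -1, and (2/1165)^4 = +1. Now have -(67/1165).
1165 ≡ 1 (mod 4), so quadratic reciprocity gives (67/1165) = (1165/67). Reduce: 1165 ≡ 26 (mod 67). Now have -(26/67).
Factor out 2: 26 = 2·13. Since 67 ≡ 3 (mod 8), (2/67) = -1. Now have (13/67).
13 ≡ 1 (mod 4), so quadratic reciprocity gives (13/67) = (67/13). Reduce: 67 ≡ 2 (mod 13). Now have (2/13).
Factor out 2: 2 = 2. Since 13 ≡ 5 (mod 8), (2/13) = -1. Now have -(1/13).
(1/13) = 1. Collecting the sign factors: -1.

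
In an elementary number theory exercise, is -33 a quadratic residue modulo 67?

no

(-33/67)
  = -(33/67)    [67 ≡ 3 mod 4 ⇒ (-1/67) = -1]
  = -(67/33)    [QR: 33 ≡ 1 mod 4, sign kept]
  = -(1/33)    [67 ≡ 1 mod 33]
  = -1    [(1/33) = 1]
(-33/67) = -1, and 67 is prime, so -33 is not a quadratic residue mod 67.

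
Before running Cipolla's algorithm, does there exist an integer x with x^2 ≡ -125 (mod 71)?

no

(-125/71)
  = -(125/71)    [71 ≡ 3 mod 4 ⇒ (-1/71) = -1]
  = -(54/71)    [125 ≡ 54 mod 71]
  = -(27/71)    [71 ≡ 7 mod 8 ⇒ (2/71) = +1]
  = (71/27)    [QR: both ≡ 3 mod 4, sign flips]
  = (17/27)    [71 ≡ 17 mod 27]
  = (27/17)    [QR: 17 ≡ 1 mod 4, sign kept]
  = (10/17)    [27 ≡ 10 mod 17]
  = (5/17)    [17 ≡ 1 mod 8 ⇒ (2/17) = +1]
  = (17/5)    [QR: 5 ≡ 1 mod 4, sign kept]
  = (2/5)    [17 ≡ 2 mod 5]
  = -(1/5)    [5 ≡ 5 mod 8 ⇒ (2/5) = -1]
  = -1    [(1/5) = 1]
The Legendre symbol is -1, so x^2 ≡ -125 (mod 71) has no solution.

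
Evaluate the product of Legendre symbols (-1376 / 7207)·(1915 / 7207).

By multiplicativity, (-1376·1915 / 7207) = (-1376 / 7207)·(1915 / 7207).
First factor (-1376 / 7207):
(-1376 / 7207)
  = (5831 / 7207)    [-1376 ≡ 5831 mod 7207]
  = -(7207 / 5831)    [QR: both ≡ 3 mod 4, sign flips]
  = -(1376 / 5831)    [7207 ≡ 1376 mod 5831]
  = -(43 / 5831)    [5831 ≡ 7 mod 8 ⇒ (2 / 5831)^5 = +1]
  = (5831 / 43)    [QR: both ≡ 3 mod 4, sign flips]
  = (26 / 43)    [5831 ≡ 26 mod 43]
  = -(13 / 43)    [43 ≡ 3 mod 8 ⇒ (2 / 43) = -1]
  = -(43 / 13)    [QR: 13 ≡ 1 mod 4, sign kept]
  = -(4 / 13)    [43 ≡ 4 mod 13]
  = -(1 / 13)    [13 ≡ 5 mod 8 ⇒ (2 / 13)^2 = +1]
  = -1    [(1 / 13) = 1]
Second factor (1915 / 7207):
(1915 / 7207)
  = -(7207 / 1915)    [QR: both ≡ 3 mod 4, sign flips]
  = -(1462 / 1915)    [7207 ≡ 1462 mod 1915]
  = (731 / 1915)    [1915 ≡ 3 mod 8 ⇒ (2 / 1915) = -1]
  = -(1915 / 731)    [QR: both ≡ 3 mod 4, sign flips]
  = -(453 / 731)    [1915 ≡ 453 mod 731]
  = -(731 / 453)    [QR: 453 ≡ 1 mod 4, sign kept]
  = -(278 / 453)    [731 ≡ 278 mod 453]
  = (139 / 453)    [453 ≡ 5 mod 8 ⇒ (2 / 453) = -1]
  = (453 / 139)    [QR: 453 ≡ 1 mod 4, sign kept]
  = (36 / 139)    [453 ≡ 36 mod 139]
  = (9 / 139)    [139 ≡ 3 mod 8 ⇒ (2 / 139)^2 = +1]
  = (139 / 9)    [QR: 9 ≡ 1 mod 4, sign kept]
  = (4 / 9)    [139 ≡ 4 mod 9]
  = (1 / 9)    [9 ≡ 1 mod 8 ⇒ (2 / 9)^2 = +1]
  = 1    [(1 / 9) = 1]
Product: (-1)·(1) = -1.

-1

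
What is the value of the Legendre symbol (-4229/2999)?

Reduce the numerator: -4229 ≡ 1769 (mod 2999), so (-4229/2999) = (1769/2999).
1769 ≡ 1 (mod 4), so quadratic reciprocity gives (1769/2999) = (2999/1769). Reduce: 2999 ≡ 1230 (mod 1769). Now have (1230/1769).
Factor out 2: 1230 = 2·615. Since 1769 ≡ 1 (mod 8), (2/1769) = +1. Now have (615/1769).
1769 ≡ 1 (mod 4), so quadratic reciprocity gives (615/1769) = (1769/615). Reduce: 1769 ≡ 539 (mod 615). Now have (539/615).
Both 539 ≡ 3 and 615 ≡ 3 (mod 4), so reciprocity gives (539/615) = -(615/539). Reduce: 615 ≡ 76 (mod 539). Now have -(76/539).
Factor out 2: 76 = 2^2·19. Since 539 ≡ 3 (mod 8), (2/539) = -1, and (2/539)^2 = +1. Now have -(19/539).
Both 19 ≡ 3 and 539 ≡ 3 (mod 4), so reciprocity gives (19/539) = -(539/19). Reduce: 539 ≡ 7 (mod 19). Now have (7/19).
Both 7 ≡ 3 and 19 ≡ 3 (mod 4), so reciprocity gives (7/19) = -(19/7). Reduce: 19 ≡ 5 (mod 7). Now have -(5/7).
5 ≡ 1 (mod 4), so quadratic reciprocity gives (5/7) = (7/5). Reduce: 7 ≡ 2 (mod 5). Now have -(2/5).
Factor out 2: 2 = 2. Since 5 ≡ 5 (mod 8), (2/5) = -1. Now have (1/5).
(1/5) = 1. Collecting the sign factors: 1.

1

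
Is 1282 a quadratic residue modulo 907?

Reduce the numerator: 1282 ≡ 375 (mod 907), so (1282/907) = (375/907).
Both 375 ≡ 3 and 907 ≡ 3 (mod 4), so reciprocity gives (375/907) = -(907/375). Reduce: 907 ≡ 157 (mod 375). Now have -(157/375).
157 ≡ 1 (mod 4), so quadratic reciprocity gives (157/375) = (375/157). Reduce: 375 ≡ 61 (mod 157). Now have -(61/157).
61 ≡ 1 (mod 4), so quadratic reciprocity gives (61/157) = (157/61). Reduce: 157 ≡ 35 (mod 61). Now have -(35/61).
61 ≡ 1 (mod 4), so quadratic reciprocity gives (35/61) = (61/35). Reduce: 61 ≡ 26 (mod 35). Now have -(26/35).
Factor out 2: 26 = 2·13. Since 35 ≡ 3 (mod 8), (2/35) = -1. Now have (13/35).
13 ≡ 1 (mod 4), so quadratic reciprocity gives (13/35) = (35/13). Reduce: 35 ≡ 9 (mod 13). Now have (9/13).
9 ≡ 1 (mod 4), so quadratic reciprocity gives (9/13) = (13/9). Reduce: 13 ≡ 4 (mod 9). Now have (4/9).
Factor out 2: 4 = 2^2. Since 9 ≡ 1 (mod 8), (2/9) = +1, and (2/9)^2 = +1. Now have (1/9).
(1/9) = 1. Collecting the sign factors: 1.
The Legendre symbol is 1, so x^2 ≡ 1282 (mod 907) has solution.

yes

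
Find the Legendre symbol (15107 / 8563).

(15107 / 8563)
  = (6544 / 8563)    [15107 ≡ 6544 mod 8563]
  = (409 / 8563)    [8563 ≡ 3 mod 8 ⇒ (2 / 8563)^4 = +1]
  = (8563 / 409)    [QR: 409 ≡ 1 mod 4, sign kept]
  = (383 / 409)    [8563 ≡ 383 mod 409]
  = (409 / 383)    [QR: 409 ≡ 1 mod 4, sign kept]
  = (26 / 383)    [409 ≡ 26 mod 383]
  = (13 / 383)    [383 ≡ 7 mod 8 ⇒ (2 / 383) = +1]
  = (383 / 13)    [QR: 13 ≡ 1 mod 4, sign kept]
  = (6 / 13)    [383 ≡ 6 mod 13]
  = -(3 / 13)    [13 ≡ 5 mod 8 ⇒ (2 / 13) = -1]
  = -(13 / 3)    [QR: 13 ≡ 1 mod 4, sign kept]
  = -(1 / 3)    [13 ≡ 1 mod 3]
  = -1    [(1 / 3) = 1]

-1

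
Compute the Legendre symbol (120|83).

1

(120|83)
  = (37|83)    [120 ≡ 37 mod 83]
  = (83|37)    [QR: 37 ≡ 1 mod 4, sign kept]
  = (9|37)    [83 ≡ 9 mod 37]
  = (37|9)    [QR: 9 ≡ 1 mod 4, sign kept]
  = (1|9)    [37 ≡ 1 mod 9]
  = 1    [(1|9) = 1]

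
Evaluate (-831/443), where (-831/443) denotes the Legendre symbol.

Pull out -1: (-831/443) = (-1/443)·(831/443). Since 443 ≡ 3 (mod 4), (-1/443) = -1. Now have -(831/443).
Reduce the numerator: 831 ≡ 388 (mod 443), so (831/443) = (388/443).
Factor out 2: 388 = 2^2·97. Since 443 ≡ 3 (mod 8), (2/443) = -1, and (2/443)^2 = +1. Now have -(97/443).
97 ≡ 1 (mod 4), so quadratic reciprocity gives (97/443) = (443/97). Reduce: 443 ≡ 55 (mod 97). Now have -(55/97).
97 ≡ 1 (mod 4), so quadratic reciprocity gives (55/97) = (97/55). Reduce: 97 ≡ 42 (mod 55). Now have -(42/55).
Factor out 2: 42 = 2·21. Since 55 ≡ 7 (mod 8), (2/55) = +1. Now have -(21/55).
21 ≡ 1 (mod 4), so quadratic reciprocity gives (21/55) = (55/21). Reduce: 55 ≡ 13 (mod 21). Now have -(13/21).
13 ≡ 1 (mod 4), so quadratic reciprocity gives (13/21) = (21/13). Reduce: 21 ≡ 8 (mod 13). Now have -(8/13).
Factor out 2: 8 = 2^3. Since 13 ≡ 5 (mod 8), (2/13) = -1, and (2/13)^3 = -1. Now have (1/13).
(1/13) = 1. Collecting the sign factors: 1.

1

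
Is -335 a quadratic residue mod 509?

(-335/509)
  = (335/509)    [509 ≡ 1 mod 4 ⇒ (-1/509) = +1]
  = (509/335)    [QR: 509 ≡ 1 mod 4, sign kept]
  = (174/335)    [509 ≡ 174 mod 335]
  = (87/335)    [335 ≡ 7 mod 8 ⇒ (2/335) = +1]
  = -(335/87)    [QR: both ≡ 3 mod 4, sign flips]
  = -(74/87)    [335 ≡ 74 mod 87]
  = -(37/87)    [87 ≡ 7 mod 8 ⇒ (2/87) = +1]
  = -(87/37)    [QR: 37 ≡ 1 mod 4, sign kept]
  = -(13/37)    [87 ≡ 13 mod 37]
  = -(37/13)    [QR: 13 ≡ 1 mod 4, sign kept]
  = -(11/13)    [37 ≡ 11 mod 13]
  = -(13/11)    [QR: 13 ≡ 1 mod 4, sign kept]
  = -(2/11)    [13 ≡ 2 mod 11]
  = (1/11)    [11 ≡ 3 mod 8 ⇒ (2/11) = -1]
  = 1    [(1/11) = 1]
The Legendre symbol is 1, so x^2 ≡ -335 (mod 509) has solution.

yes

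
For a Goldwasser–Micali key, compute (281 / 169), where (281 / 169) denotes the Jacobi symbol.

Reduce the numerator: 281 ≡ 112 (mod 169), so (281 / 169) = (112 / 169).
Factor out 2: 112 = 2^4·7. Since 169 ≡ 1 (mod 8), (2 / 169) = +1, and (2 / 169)^4 = +1. Now have (7 / 169).
169 ≡ 1 (mod 4), so quadratic reciprocity gives (7 / 169) = (169 / 7). Reduce: 169 ≡ 1 (mod 7). Now have (1 / 7).
(1 / 7) = 1. Collecting the sign factors: 1.

1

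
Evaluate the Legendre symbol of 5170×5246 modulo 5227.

1

By multiplicativity, (5170·5246/5227) = (5170/5227)·(5246/5227).
First factor (5170/5227):
(5170/5227)
  = -(2585/5227)    [5227 ≡ 3 mod 8 ⇒ (2/5227) = -1]
  = -(5227/2585)    [QR: 2585 ≡ 1 mod 4, sign kept]
  = -(57/2585)    [5227 ≡ 57 mod 2585]
  = -(2585/57)    [QR: 57 ≡ 1 mod 4, sign kept]
  = -(20/57)    [2585 ≡ 20 mod 57]
  = -(5/57)    [57 ≡ 1 mod 8 ⇒ (2/57)^2 = +1]
  = -(57/5)    [QR: 5 ≡ 1 mod 4, sign kept]
  = -(2/5)    [57 ≡ 2 mod 5]
  = (1/5)    [5 ≡ 5 mod 8 ⇒ (2/5) = -1]
  = 1    [(1/5) = 1]
Second factor (5246/5227):
(5246/5227)
  = (19/5227)    [5246 ≡ 19 mod 5227]
  = -(5227/19)    [QR: both ≡ 3 mod 4, sign flips]
  = -(2/19)    [5227 ≡ 2 mod 19]
  = (1/19)    [19 ≡ 3 mod 8 ⇒ (2/19) = -1]
  = 1    [(1/19) = 1]
Product: (1)·(1) = 1.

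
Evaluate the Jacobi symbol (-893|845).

-1

Pull out -1: (-893|845) = (-1|845)·(893|845). Since 845 ≡ 1 (mod 4), (-1|845) = +1. Now have (893|845).
Reduce the numerator: 893 ≡ 48 (mod 845), so (893|845) = (48|845).
Factor out 2: 48 = 2^4·3. Since 845 ≡ 5 (mod 8), (2|845) = -1, and (2|845)^4 = +1. Now have (3|845).
845 ≡ 1 (mod 4), so quadratic reciprocity gives (3|845) = (845|3). Reduce: 845 ≡ 2 (mod 3). Now have (2|3).
Factor out 2: 2 = 2. Since 3 ≡ 3 (mod 8), (2|3) = -1. Now have -(1|3).
(1|3) = 1. Collecting the sign factors: -1.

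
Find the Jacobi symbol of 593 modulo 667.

1

(593 / 667)
  = (667 / 593)    [QR: 593 ≡ 1 mod 4, sign kept]
  = (74 / 593)    [667 ≡ 74 mod 593]
  = (37 / 593)    [593 ≡ 1 mod 8 ⇒ (2 / 593) = +1]
  = (593 / 37)    [QR: 37 ≡ 1 mod 4, sign kept]
  = (1 / 37)    [593 ≡ 1 mod 37]
  = 1    [(1 / 37) = 1]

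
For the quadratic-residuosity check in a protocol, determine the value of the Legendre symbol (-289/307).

(-289/307)
  = (18/307)    [-289 ≡ 18 mod 307]
  = -(9/307)    [307 ≡ 3 mod 8 ⇒ (2/307) = -1]
  = -(307/9)    [QR: 9 ≡ 1 mod 4, sign kept]
  = -(1/9)    [307 ≡ 1 mod 9]
  = -1    [(1/9) = 1]

-1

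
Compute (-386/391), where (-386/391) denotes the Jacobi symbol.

Pull out -1: (-386/391) = (-1/391)·(386/391). Since 391 ≡ 3 (mod 4), (-1/391) = -1. Now have -(386/391).
Factor out 2: 386 = 2·193. Since 391 ≡ 7 (mod 8), (2/391) = +1. Now have -(193/391).
193 ≡ 1 (mod 4), so quadratic reciprocity gives (193/391) = (391/193). Reduce: 391 ≡ 5 (mod 193). Now have -(5/193).
5 ≡ 1 (mod 4), so quadratic reciprocity gives (5/193) = (193/5). Reduce: 193 ≡ 3 (mod 5). Now have -(3/5).
5 ≡ 1 (mod 4), so quadratic reciprocity gives (3/5) = (5/3). Reduce: 5 ≡ 2 (mod 3). Now have -(2/3).
Factor out 2: 2 = 2. Since 3 ≡ 3 (mod 8), (2/3) = -1. Now have (1/3).
(1/3) = 1. Collecting the sign factors: 1.

1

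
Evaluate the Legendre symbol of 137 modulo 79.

(137/79)
  = (58/79)    [137 ≡ 58 mod 79]
  = (29/79)    [79 ≡ 7 mod 8 ⇒ (2/79) = +1]
  = (79/29)    [QR: 29 ≡ 1 mod 4, sign kept]
  = (21/29)    [79 ≡ 21 mod 29]
  = (29/21)    [QR: 21 ≡ 1 mod 4, sign kept]
  = (8/21)    [29 ≡ 8 mod 21]
  = -(1/21)    [21 ≡ 5 mod 8 ⇒ (2/21)^3 = -1]
  = -1    [(1/21) = 1]

-1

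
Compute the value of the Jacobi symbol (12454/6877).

Reduce the numerator: 12454 ≡ 5577 (mod 6877), so (12454/6877) = (5577/6877).
5577 ≡ 1 (mod 4), so quadratic reciprocity gives (5577/6877) = (6877/5577). Reduce: 6877 ≡ 1300 (mod 5577). Now have (1300/5577).
Factor out 2: 1300 = 2^2·325. Since 5577 ≡ 1 (mod 8), (2/5577) = +1, and (2/5577)^2 = +1. Now have (325/5577).
325 ≡ 1 (mod 4), so quadratic reciprocity gives (325/5577) = (5577/325). Reduce: 5577 ≡ 52 (mod 325). Now have (52/325).
Factor out 2: 52 = 2^2·13. Since 325 ≡ 5 (mod 8), (2/325) = -1, and (2/325)^2 = +1. Now have (13/325).
13 ≡ 1 (mod 4), so quadratic reciprocity gives (13/325) = (325/13). Reduce: 325 ≡ 0 (mod 13). Now have (0/13).
The numerator is now 0 with denominator 13 > 1: the symbol is 0.

0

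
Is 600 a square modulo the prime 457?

yes

(600/457)
  = (143/457)    [600 ≡ 143 mod 457]
  = (457/143)    [QR: 457 ≡ 1 mod 4, sign kept]
  = (28/143)    [457 ≡ 28 mod 143]
  = (7/143)    [143 ≡ 7 mod 8 ⇒ (2/143)^2 = +1]
  = -(143/7)    [QR: both ≡ 3 mod 4, sign flips]
  = -(3/7)    [143 ≡ 3 mod 7]
  = (7/3)    [QR: both ≡ 3 mod 4, sign flips]
  = (1/3)    [7 ≡ 1 mod 3]
  = 1    [(1/3) = 1]
The Legendre symbol is 1, so x^2 ≡ 600 (mod 457) has solution.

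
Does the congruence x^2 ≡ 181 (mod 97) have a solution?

no

(181|97)
  = (84|97)    [181 ≡ 84 mod 97]
  = (21|97)    [97 ≡ 1 mod 8 ⇒ (2|97)^2 = +1]
  = (97|21)    [QR: 21 ≡ 1 mod 4, sign kept]
  = (13|21)    [97 ≡ 13 mod 21]
  = (21|13)    [QR: 13 ≡ 1 mod 4, sign kept]
  = (8|13)    [21 ≡ 8 mod 13]
  = -(1|13)    [13 ≡ 5 mod 8 ⇒ (2|13)^3 = -1]
  = -1    [(1|13) = 1]
The Legendre symbol is -1, so x^2 ≡ 181 (mod 97) has no solution.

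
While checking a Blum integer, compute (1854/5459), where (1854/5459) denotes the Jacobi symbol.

(1854/5459)
  = -(927/5459)    [5459 ≡ 3 mod 8 ⇒ (2/5459) = -1]
  = (5459/927)    [QR: both ≡ 3 mod 4, sign flips]
  = (824/927)    [5459 ≡ 824 mod 927]
  = (103/927)    [927 ≡ 7 mod 8 ⇒ (2/927)^3 = +1]
  = -(927/103)    [QR: both ≡ 3 mod 4, sign flips]
  = -(0/103)    [927 ≡ 0 mod 103]
  = 0    [numerator 0, gcd > 1]

0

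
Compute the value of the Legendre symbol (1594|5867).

1

(1594|5867)
  = -(797|5867)    [5867 ≡ 3 mod 8 ⇒ (2|5867) = -1]
  = -(5867|797)    [QR: 797 ≡ 1 mod 4, sign kept]
  = -(288|797)    [5867 ≡ 288 mod 797]
  = (9|797)    [797 ≡ 5 mod 8 ⇒ (2|797)^5 = -1]
  = (797|9)    [QR: 9 ≡ 1 mod 4, sign kept]
  = (5|9)    [797 ≡ 5 mod 9]
  = (9|5)    [QR: 5 ≡ 1 mod 4, sign kept]
  = (4|5)    [9 ≡ 4 mod 5]
  = (1|5)    [5 ≡ 5 mod 8 ⇒ (2|5)^2 = +1]
  = 1    [(1|5) = 1]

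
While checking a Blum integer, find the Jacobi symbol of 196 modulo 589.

1

Factor out 2: 196 = 2^2·49. Since 589 ≡ 5 (mod 8), (2 / 589) = -1, and (2 / 589)^2 = +1. Now have (49 / 589).
49 ≡ 1 (mod 4), so quadratic reciprocity gives (49 / 589) = (589 / 49). Reduce: 589 ≡ 1 (mod 49). Now have (1 / 49).
(1 / 49) = 1. Collecting the sign factors: 1.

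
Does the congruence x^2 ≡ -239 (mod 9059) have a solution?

yes

(-239|9059)
  = -(239|9059)    [9059 ≡ 3 mod 4 ⇒ (-1|9059) = -1]
  = (9059|239)    [QR: both ≡ 3 mod 4, sign flips]
  = (216|239)    [9059 ≡ 216 mod 239]
  = (27|239)    [239 ≡ 7 mod 8 ⇒ (2|239)^3 = +1]
  = -(239|27)    [QR: both ≡ 3 mod 4, sign flips]
  = -(23|27)    [239 ≡ 23 mod 27]
  = (27|23)    [QR: both ≡ 3 mod 4, sign flips]
  = (4|23)    [27 ≡ 4 mod 23]
  = (1|23)    [23 ≡ 7 mod 8 ⇒ (2|23)^2 = +1]
  = 1    [(1|23) = 1]
(-239|9059) = 1, and 9059 is prime, so -239 is a quadratic residue mod 9059.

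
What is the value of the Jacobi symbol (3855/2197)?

-1

(3855/2197)
  = (1658/2197)    [3855 ≡ 1658 mod 2197]
  = -(829/2197)    [2197 ≡ 5 mod 8 ⇒ (2/2197) = -1]
  = -(2197/829)    [QR: 829 ≡ 1 mod 4, sign kept]
  = -(539/829)    [2197 ≡ 539 mod 829]
  = -(829/539)    [QR: 829 ≡ 1 mod 4, sign kept]
  = -(290/539)    [829 ≡ 290 mod 539]
  = (145/539)    [539 ≡ 3 mod 8 ⇒ (2/539) = -1]
  = (539/145)    [QR: 145 ≡ 1 mod 4, sign kept]
  = (104/145)    [539 ≡ 104 mod 145]
  = (13/145)    [145 ≡ 1 mod 8 ⇒ (2/145)^3 = +1]
  = (145/13)    [QR: 13 ≡ 1 mod 4, sign kept]
  = (2/13)    [145 ≡ 2 mod 13]
  = -(1/13)    [13 ≡ 5 mod 8 ⇒ (2/13) = -1]
  = -1    [(1/13) = 1]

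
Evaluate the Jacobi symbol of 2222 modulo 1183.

-1

Reduce the numerator: 2222 ≡ 1039 (mod 1183), so (2222|1183) = (1039|1183).
Both 1039 ≡ 3 and 1183 ≡ 3 (mod 4), so reciprocity gives (1039|1183) = -(1183|1039). Reduce: 1183 ≡ 144 (mod 1039). Now have -(144|1039).
Factor out 2: 144 = 2^4·9. Since 1039 ≡ 7 (mod 8), (2|1039) = +1, and (2|1039)^4 = +1. Now have -(9|1039).
9 ≡ 1 (mod 4), so quadratic reciprocity gives (9|1039) = (1039|9). Reduce: 1039 ≡ 4 (mod 9). Now have -(4|9).
Factor out 2: 4 = 2^2. Since 9 ≡ 1 (mod 8), (2|9) = +1, and (2|9)^2 = +1. Now have -(1|9).
(1|9) = 1. Collecting the sign factors: -1.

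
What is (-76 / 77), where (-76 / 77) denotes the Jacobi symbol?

1

Pull out -1: (-76 / 77) = (-1 / 77)·(76 / 77). Since 77 ≡ 1 (mod 4), (-1 / 77) = +1. Now have (76 / 77).
Factor out 2: 76 = 2^2·19. Since 77 ≡ 5 (mod 8), (2 / 77) = -1, and (2 / 77)^2 = +1. Now have (19 / 77).
77 ≡ 1 (mod 4), so quadratic reciprocity gives (19 / 77) = (77 / 19). Reduce: 77 ≡ 1 (mod 19). Now have (1 / 19).
(1 / 19) = 1. Collecting the sign factors: 1.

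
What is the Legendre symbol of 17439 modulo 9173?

(17439/9173)
  = (8266/9173)    [17439 ≡ 8266 mod 9173]
  = -(4133/9173)    [9173 ≡ 5 mod 8 ⇒ (2/9173) = -1]
  = -(9173/4133)    [QR: 4133 ≡ 1 mod 4, sign kept]
  = -(907/4133)    [9173 ≡ 907 mod 4133]
  = -(4133/907)    [QR: 4133 ≡ 1 mod 4, sign kept]
  = -(505/907)    [4133 ≡ 505 mod 907]
  = -(907/505)    [QR: 505 ≡ 1 mod 4, sign kept]
  = -(402/505)    [907 ≡ 402 mod 505]
  = -(201/505)    [505 ≡ 1 mod 8 ⇒ (2/505) = +1]
  = -(505/201)    [QR: 201 ≡ 1 mod 4, sign kept]
  = -(103/201)    [505 ≡ 103 mod 201]
  = -(201/103)    [QR: 201 ≡ 1 mod 4, sign kept]
  = -(98/103)    [201 ≡ 98 mod 103]
  = -(49/103)    [103 ≡ 7 mod 8 ⇒ (2/103) = +1]
  = -(103/49)    [QR: 49 ≡ 1 mod 4, sign kept]
  = -(5/49)    [103 ≡ 5 mod 49]
  = -(49/5)    [QR: 5 ≡ 1 mod 4, sign kept]
  = -(4/5)    [49 ≡ 4 mod 5]
  = -(1/5)    [5 ≡ 5 mod 8 ⇒ (2/5)^2 = +1]
  = -1    [(1/5) = 1]

-1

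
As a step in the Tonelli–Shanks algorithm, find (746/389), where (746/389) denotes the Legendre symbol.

Reduce the numerator: 746 ≡ 357 (mod 389), so (746/389) = (357/389).
357 ≡ 1 (mod 4), so quadratic reciprocity gives (357/389) = (389/357). Reduce: 389 ≡ 32 (mod 357). Now have (32/357).
Factor out 2: 32 = 2^5. Since 357 ≡ 5 (mod 8), (2/357) = -1, and (2/357)^5 = -1. Now have -(1/357).
(1/357) = 1. Collecting the sign factors: -1.

-1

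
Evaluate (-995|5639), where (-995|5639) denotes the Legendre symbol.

(-995|5639)
  = -(995|5639)    [5639 ≡ 3 mod 4 ⇒ (-1|5639) = -1]
  = (5639|995)    [QR: both ≡ 3 mod 4, sign flips]
  = (664|995)    [5639 ≡ 664 mod 995]
  = -(83|995)    [995 ≡ 3 mod 8 ⇒ (2|995)^3 = -1]
  = (995|83)    [QR: both ≡ 3 mod 4, sign flips]
  = (82|83)    [995 ≡ 82 mod 83]
  = -(41|83)    [83 ≡ 3 mod 8 ⇒ (2|83) = -1]
  = -(83|41)    [QR: 41 ≡ 1 mod 4, sign kept]
  = -(1|41)    [83 ≡ 1 mod 41]
  = -1    [(1|41) = 1]

-1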